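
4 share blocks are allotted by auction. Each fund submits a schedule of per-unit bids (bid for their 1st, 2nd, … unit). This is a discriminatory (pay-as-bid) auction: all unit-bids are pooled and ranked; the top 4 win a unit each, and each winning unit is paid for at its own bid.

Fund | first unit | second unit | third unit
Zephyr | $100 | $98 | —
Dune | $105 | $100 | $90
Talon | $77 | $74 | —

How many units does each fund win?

Dune 2, Zephyr 2

Merging the schedules and taking the best 4: 105 (Dune-1), 100 (Zephyr-1), 100 (Dune-2), 98 (Zephyr-2)
Next rejected bid: $90 (not a price — pay-as-bid).
Allocation: Dune 2, Zephyr 2.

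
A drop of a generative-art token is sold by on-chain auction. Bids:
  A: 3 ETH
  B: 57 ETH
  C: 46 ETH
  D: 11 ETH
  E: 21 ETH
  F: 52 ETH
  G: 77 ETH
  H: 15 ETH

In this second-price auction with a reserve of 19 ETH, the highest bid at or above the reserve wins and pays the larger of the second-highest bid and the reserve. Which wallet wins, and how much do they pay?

Bids ranked: 77 (G) > 57 (B) > 52 (F) > 46 (C) > 21 (E) > 15 (H) > …
G has the top bid at or above the reserve (77 ETH).
max(second-highest 57 ETH, reserve 19 ETH) = 57 ETH; the reserve does not bind.

G pays 57 ETH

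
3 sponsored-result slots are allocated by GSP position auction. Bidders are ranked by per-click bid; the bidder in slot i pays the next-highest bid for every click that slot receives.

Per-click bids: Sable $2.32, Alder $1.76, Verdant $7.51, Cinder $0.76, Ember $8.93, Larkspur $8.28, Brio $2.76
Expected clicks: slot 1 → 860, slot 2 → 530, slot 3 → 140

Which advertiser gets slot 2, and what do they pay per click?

Larkspur; $7.51 per click

Per-click bids in order: $8.93 (Ember) > $8.28 (Larkspur) > $7.51 (Verdant) > $2.76 (Brio) > …
Slot 2 goes to the second-ranked bidder, Larkspur, who pays the next bid down: $7.51/click.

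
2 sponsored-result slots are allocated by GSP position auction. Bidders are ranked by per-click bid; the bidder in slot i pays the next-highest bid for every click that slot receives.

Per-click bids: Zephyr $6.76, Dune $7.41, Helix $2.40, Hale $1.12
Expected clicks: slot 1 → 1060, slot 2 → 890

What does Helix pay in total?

Ranked by bid: $7.41 (Dune) > $6.76 (Zephyr) > $2.40 (Helix) > …
Helix ranks below slot 2 → no slot, pays nothing.

Helix pays $0.00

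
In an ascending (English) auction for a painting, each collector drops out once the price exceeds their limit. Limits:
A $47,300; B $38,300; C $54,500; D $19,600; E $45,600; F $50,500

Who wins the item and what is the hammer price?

C wins at $50,500

Ascending (English) auction: the price rises until one bidder remains; the winner pays the price at which the last rival dropped out.
Sorting limits: 54,500 (C) > 50,500 (F) > 47,300 (A) > 45,600 (E) > 38,300 (B) > 19,600 (D)
Once the price passes $50,500, only C is left; the hammer falls at F's limit of $50,500.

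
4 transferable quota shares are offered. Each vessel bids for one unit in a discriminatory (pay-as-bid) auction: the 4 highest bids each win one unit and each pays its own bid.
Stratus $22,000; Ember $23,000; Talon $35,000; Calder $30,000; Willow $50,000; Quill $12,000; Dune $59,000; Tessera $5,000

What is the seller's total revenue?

Sorting: 59,000 (Dune), 50,000 (Willow), 35,000 (Talon), 30,000 (Calder), 23,000 (Ember), 22,000 (Stratus), …
Top 4: Dune, Willow, Talon, Calder.
Total revenue = 59,000 + 50,000 + 35,000 + 30,000 = $174,000.

Total revenue: $174,000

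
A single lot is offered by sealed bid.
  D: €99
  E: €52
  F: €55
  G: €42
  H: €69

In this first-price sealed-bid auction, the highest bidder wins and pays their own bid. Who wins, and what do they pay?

Sorting bids: 99 (D) > 69 (H) > 55 (F) > 52 (E) > 42 (G)
First-price: D pays what they bid, €99.

D pays €99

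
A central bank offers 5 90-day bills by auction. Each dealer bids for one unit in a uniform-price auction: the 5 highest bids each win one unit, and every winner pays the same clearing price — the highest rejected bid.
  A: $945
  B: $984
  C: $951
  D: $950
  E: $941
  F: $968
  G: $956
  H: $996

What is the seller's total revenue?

Total revenue: $4,750

Sorting: 996 (H), 984 (B), 968 (F), 956 (G), 951 (C), 950 (D), 945 (A), …
The 5 highest are H, B, F, G, C.
First losing bid is D's $950, which sets the uniform price.
Total revenue = 5 × $950 = $4,750.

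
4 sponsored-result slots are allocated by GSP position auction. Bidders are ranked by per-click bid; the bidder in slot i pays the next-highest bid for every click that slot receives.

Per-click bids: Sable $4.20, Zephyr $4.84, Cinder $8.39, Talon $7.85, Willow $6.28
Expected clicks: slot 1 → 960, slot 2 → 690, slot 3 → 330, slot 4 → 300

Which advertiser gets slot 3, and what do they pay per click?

Sorting advertisers: $8.39 (Cinder) > $7.85 (Talon) > $6.28 (Willow) > $4.84 (Zephyr) > $4.20 (Sable)
Slot 3 goes to the third-ranked bidder, Willow, who pays the next bid down: $4.84/click.

Willow; $4.84 per click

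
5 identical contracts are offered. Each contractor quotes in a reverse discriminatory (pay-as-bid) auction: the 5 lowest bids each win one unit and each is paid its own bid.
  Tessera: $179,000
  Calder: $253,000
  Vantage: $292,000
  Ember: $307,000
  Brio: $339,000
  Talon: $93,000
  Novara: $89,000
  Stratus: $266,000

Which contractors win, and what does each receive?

Sorting: 89,000 (Novara), 93,000 (Talon), 179,000 (Tessera), 253,000 (Calder), 266,000 (Stratus), 292,000 (Vantage), 307,000 (Ember), …
The 5 lowest are Novara, Talon, Tessera, Calder, Stratus.
Each winner is paid its own bid: Novara $89,000, Talon $93,000, Tessera $179,000, Calder $253,000, Stratus $266,000.

Novara $89,000, Talon $93,000, Tessera $179,000, Calder $253,000, Stratus $266,000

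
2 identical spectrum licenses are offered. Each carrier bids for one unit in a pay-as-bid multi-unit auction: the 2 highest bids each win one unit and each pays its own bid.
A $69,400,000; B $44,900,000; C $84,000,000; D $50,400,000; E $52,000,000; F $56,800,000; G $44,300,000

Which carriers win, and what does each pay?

C $84,000,000, A $69,400,000

Sorting: 84,000,000 (C), 69,400,000 (A), 56,800,000 (F), 52,000,000 (E), …
Winners (2 units): C, A.
Each winner pays its own bid: C $84,000,000, A $69,400,000.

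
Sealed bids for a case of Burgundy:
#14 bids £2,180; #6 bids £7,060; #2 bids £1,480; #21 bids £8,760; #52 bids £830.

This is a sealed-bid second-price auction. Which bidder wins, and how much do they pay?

Sealed-bid second-price auction: the highest bidder wins and pays the second-highest bid.
Bids in order: 8,760 (#21) > 7,060 (#6) > 2,180 (#14) > 1,480 (#2) > 830 (#52)
#21 is highest; pays the second-highest bid, £7,060.

#21 pays £7,060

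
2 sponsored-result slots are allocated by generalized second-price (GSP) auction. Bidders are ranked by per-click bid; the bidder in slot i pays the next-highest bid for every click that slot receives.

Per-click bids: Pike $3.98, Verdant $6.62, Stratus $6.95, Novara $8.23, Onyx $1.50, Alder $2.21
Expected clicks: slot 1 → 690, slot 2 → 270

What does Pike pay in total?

Pike pays $0.00

Sorting advertisers: $8.23 (Novara) > $6.95 (Stratus) > $6.62 (Verdant) > …
Pike ranks below slot 2 → no slot, pays nothing.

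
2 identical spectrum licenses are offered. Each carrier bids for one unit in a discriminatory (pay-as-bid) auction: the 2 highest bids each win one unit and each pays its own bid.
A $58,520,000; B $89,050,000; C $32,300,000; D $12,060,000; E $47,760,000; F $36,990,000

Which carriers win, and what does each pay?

B $89,050,000, A $58,520,000

Bids ranked high→low: 89,050,000 (B), 58,520,000 (A), 47,760,000 (E), 36,990,000 (F), …
Winners (2 units): B, A.
Each winner pays its own bid: B $89,050,000, A $58,520,000.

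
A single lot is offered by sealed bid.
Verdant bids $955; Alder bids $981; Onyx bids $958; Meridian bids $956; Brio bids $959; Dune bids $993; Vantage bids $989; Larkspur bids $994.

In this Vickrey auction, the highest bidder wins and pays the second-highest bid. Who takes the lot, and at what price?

Bids ranked: 994 (Larkspur) > 993 (Dune) > 989 (Vantage) > 981 (Alder) > 959 (Brio) > 958 (Onyx) > …
Larkspur is highest; pays the second-highest bid, $993.

Larkspur pays $993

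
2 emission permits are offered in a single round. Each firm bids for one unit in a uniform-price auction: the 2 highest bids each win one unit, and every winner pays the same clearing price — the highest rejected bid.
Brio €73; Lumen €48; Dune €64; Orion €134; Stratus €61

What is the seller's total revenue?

Bids ranked high→low: 134 (Orion), 73 (Brio), 64 (Dune), 61 (Stratus), …
Winners (2 units): Orion, Brio.
Highest unsuccessful bid: €64 → clearing price.
Total revenue = 2 × €64 = €128.

Total revenue: €128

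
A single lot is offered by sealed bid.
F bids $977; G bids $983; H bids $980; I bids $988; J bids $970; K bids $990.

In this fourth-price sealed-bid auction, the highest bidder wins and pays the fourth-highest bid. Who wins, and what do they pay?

K pays $980

Bids in order: 990 (K) > 988 (I) > 983 (G) > 980 (H) > 977 (F) > 970 (J)
K is highest; pays the fourth-highest bid, $980.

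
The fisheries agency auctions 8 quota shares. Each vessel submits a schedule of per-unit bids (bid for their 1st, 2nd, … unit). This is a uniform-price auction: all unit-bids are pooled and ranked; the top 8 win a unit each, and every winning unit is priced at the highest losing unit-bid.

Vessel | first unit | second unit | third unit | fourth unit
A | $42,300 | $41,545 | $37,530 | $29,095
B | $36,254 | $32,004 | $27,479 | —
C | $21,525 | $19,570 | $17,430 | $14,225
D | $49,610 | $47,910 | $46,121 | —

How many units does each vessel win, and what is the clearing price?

A 3, B 2, D 3; clearing price $29,095

All unit-bids, highest first — top 8: 49,610 (D-1), 47,910 (D-2), 46,121 (D-3), 42,300 (A-1), 41,545 (A-2), 37,530 (A-3), 36,254 (B-1), 32,004 (B-2)
The (k+1)-th unit-bid is $29,095.
Allocation: A 3, B 2, D 3.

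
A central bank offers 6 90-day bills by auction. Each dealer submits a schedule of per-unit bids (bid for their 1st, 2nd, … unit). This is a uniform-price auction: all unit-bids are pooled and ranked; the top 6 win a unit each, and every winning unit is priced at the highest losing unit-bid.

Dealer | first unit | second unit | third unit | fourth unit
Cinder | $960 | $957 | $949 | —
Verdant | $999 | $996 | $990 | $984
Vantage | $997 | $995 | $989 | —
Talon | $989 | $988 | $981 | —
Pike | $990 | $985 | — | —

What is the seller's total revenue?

Total revenue: $5,934

Pooled unit-bids ranked (top 6): 999 (Verdant-1), 997 (Vantage-1), 996 (Verdant-2), 995 (Vantage-2), 990 (Verdant-3), 990 (Pike-1)
First bid not allocated: $989.
Allocation: Pike 1, Vantage 2, Verdant 3. Every unit priced at $989.
Revenue = 6 × 989 = $5,934.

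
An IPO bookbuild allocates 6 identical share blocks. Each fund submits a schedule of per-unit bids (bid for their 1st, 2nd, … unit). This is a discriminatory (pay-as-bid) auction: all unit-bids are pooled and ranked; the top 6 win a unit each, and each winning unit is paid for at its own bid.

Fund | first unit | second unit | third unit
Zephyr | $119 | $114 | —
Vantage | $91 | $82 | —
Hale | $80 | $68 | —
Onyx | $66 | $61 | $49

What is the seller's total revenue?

Total revenue: $554

Merging the schedules and taking the best 6: 119 (Zephyr-1), 114 (Zephyr-2), 91 (Vantage-1), 82 (Vantage-2), 80 (Hale-1), 68 (Hale-2)
Next rejected bid: $66 (not a price — pay-as-bid).
Each winning unit pays its own bid.
Revenue = 119 + 114 + 91 + 82 + 80 + 68 = $554.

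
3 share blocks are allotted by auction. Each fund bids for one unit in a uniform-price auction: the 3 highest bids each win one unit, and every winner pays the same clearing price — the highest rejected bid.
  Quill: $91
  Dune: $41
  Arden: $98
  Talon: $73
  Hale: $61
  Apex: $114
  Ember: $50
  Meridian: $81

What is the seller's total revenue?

Total revenue: $243

Sorting: 114 (Apex), 98 (Arden), 91 (Quill), 81 (Meridian), 73 (Talon), …
Top 3: Apex, Arden, Quill.
Clearing price = highest rejected bid = $81.
Total revenue = 3 × $81 = $243.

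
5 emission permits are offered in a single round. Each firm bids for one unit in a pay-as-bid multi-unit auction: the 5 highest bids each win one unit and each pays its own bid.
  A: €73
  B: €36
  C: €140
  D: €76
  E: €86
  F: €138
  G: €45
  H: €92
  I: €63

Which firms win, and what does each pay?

Bids ranked high→low: 140 (C), 138 (F), 92 (H), 86 (E), 76 (D), 73 (A), 63 (I), …
Winners (5 units): C, F, H, E, D.
Each winner pays its own bid: C €140, F €138, H €92, E €86, D €76.

C €140, F €138, H €92, E €86, D €76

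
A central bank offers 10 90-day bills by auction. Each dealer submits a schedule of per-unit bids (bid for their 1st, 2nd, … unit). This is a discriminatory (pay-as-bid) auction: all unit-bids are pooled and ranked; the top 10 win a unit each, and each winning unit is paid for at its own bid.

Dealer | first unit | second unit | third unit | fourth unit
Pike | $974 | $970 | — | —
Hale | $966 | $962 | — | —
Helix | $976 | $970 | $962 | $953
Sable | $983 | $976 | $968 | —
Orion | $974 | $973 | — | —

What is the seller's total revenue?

Merging the schedules and taking the best 10: 983 (Sable-1), 976 (Helix-1), 976 (Sable-2), 974 (Pike-1), 974 (Orion-1), 973 (Orion-2), 970 (Pike-2), 970 (Helix-2), 968 (Sable-3), 966 (Hale-1)
Next rejected bid: $962 (not a price — pay-as-bid).
Each winning unit pays its own bid.
Revenue = 983 + 976 + 976 + 974 + 974 + 973 + 970 + 970 + 968 + 966 = $9,730.

Total revenue: $9,730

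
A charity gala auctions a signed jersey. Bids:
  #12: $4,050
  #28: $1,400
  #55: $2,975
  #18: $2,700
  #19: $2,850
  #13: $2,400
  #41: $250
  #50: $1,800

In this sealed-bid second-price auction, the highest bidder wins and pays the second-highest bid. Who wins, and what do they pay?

Sorting bids: 4,050 (#12) > 2,975 (#55) > 2,850 (#19) > 2,700 (#18) > 2,400 (#13) > 1,800 (#50) > …
Second-price: #12 pays #55's bid of $2,975.

#12 pays $2,975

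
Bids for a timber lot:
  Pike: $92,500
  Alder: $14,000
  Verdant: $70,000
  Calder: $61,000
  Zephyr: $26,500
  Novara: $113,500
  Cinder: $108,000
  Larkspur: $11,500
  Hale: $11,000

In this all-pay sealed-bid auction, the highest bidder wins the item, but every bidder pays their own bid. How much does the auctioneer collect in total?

Bids ranked: 113,500 (Novara) > 108,000 (Cinder) > 92,500 (Pike) > 70,000 (Verdant) > 61,000 (Calder) > 26,500 (Zephyr) > …
Every bidder forfeits their bid regardless of winning.
Revenue = 92,500 + 14,000 + 70,000 + 61,000 + 26,500 + 113,500 + 108,000 + 11,500 + 11,000 = $508,000.

Total revenue: $508,000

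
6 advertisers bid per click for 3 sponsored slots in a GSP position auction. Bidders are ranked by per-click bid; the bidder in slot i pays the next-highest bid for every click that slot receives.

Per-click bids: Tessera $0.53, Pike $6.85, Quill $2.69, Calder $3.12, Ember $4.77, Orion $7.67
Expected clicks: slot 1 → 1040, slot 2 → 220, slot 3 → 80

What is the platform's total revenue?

Per-click bids in order: $7.67 (Orion) > $6.85 (Pike) > $4.77 (Ember) > $3.12 (Calder) > …
Slot 1: Orion pays $6.85 × 1040 = $7124.00
Slot 2: Pike pays $4.77 × 220 = $1049.40
Slot 3: Ember pays $3.12 × 80 = $249.60
Total = $8423.00

Total revenue: $8423.00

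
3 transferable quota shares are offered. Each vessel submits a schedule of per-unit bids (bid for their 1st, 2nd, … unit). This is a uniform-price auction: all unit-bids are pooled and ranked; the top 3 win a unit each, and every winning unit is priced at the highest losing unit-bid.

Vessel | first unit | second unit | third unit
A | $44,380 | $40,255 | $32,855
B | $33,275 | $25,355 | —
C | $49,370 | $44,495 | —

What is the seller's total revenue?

Total revenue: $120,765

Merging the schedules and taking the best 3: 49,370 (C-1), 44,495 (C-2), 44,380 (A-1)
The (k+1)-th unit-bid is $40,255.
Allocation: A 1, C 2. Every unit priced at $40,255.
Revenue = 3 × 40,255 = $120,765.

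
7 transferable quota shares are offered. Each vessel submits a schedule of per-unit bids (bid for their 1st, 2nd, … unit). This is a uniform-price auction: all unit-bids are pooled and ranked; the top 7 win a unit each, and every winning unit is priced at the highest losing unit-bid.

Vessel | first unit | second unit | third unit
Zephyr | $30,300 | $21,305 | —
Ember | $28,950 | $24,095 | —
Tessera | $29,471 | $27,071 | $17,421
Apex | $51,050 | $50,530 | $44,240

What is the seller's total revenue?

All unit-bids, highest first — top 7: 51,050 (Apex-1), 50,530 (Apex-2), 44,240 (Apex-3), 30,300 (Zephyr-1), 29,471 (Tessera-1), 28,950 (Ember-1), 27,071 (Tessera-2)
First bid not allocated: $24,095.
Allocation: Apex 3, Ember 1, Tessera 2, Zephyr 1. Every unit priced at $24,095.
Revenue = 7 × 24,095 = $168,665.

Total revenue: $168,665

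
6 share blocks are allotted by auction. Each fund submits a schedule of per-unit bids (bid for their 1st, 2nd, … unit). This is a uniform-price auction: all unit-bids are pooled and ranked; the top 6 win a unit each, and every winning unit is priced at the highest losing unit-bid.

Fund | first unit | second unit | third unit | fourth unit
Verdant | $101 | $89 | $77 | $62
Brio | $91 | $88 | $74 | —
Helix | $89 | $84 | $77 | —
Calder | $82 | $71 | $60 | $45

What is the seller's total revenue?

Total revenue: $492

All unit-bids, highest first — top 6: 101 (Verdant-1), 91 (Brio-1), 89 (Verdant-2), 89 (Helix-1), 88 (Brio-2), 84 (Helix-2)
Highest rejected unit-bid = $82.
Allocation: Brio 2, Helix 2, Verdant 2. Every unit priced at $82.
Revenue = 6 × 82 = $492.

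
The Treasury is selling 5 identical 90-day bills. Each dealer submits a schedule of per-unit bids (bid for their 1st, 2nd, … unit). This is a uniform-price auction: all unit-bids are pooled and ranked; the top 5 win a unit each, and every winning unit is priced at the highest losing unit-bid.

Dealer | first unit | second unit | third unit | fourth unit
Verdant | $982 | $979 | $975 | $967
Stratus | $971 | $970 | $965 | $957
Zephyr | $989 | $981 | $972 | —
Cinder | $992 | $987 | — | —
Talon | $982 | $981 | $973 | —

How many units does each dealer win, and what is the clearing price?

Merging the schedules and taking the best 5: 992 (Cinder-1), 989 (Zephyr-1), 987 (Cinder-2), 982 (Verdant-1), 982 (Talon-1)
First bid not allocated: $981.
Allocation: Cinder 2, Talon 1, Verdant 1, Zephyr 1.

Cinder 2, Talon 1, Verdant 1, Zephyr 1; clearing price $981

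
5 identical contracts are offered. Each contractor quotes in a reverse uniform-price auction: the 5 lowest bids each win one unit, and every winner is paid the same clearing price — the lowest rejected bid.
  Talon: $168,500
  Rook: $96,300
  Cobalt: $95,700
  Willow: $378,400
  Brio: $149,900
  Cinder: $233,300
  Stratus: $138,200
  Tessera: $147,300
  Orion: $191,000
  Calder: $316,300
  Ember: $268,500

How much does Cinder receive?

Bids ranked low→high: 95,700 (Cobalt), 96,300 (Rook), 138,200 (Stratus), 147,300 (Tessera), 149,900 (Brio), 168,500 (Talon), 191,000 (Orion), …
The 5 lowest are Cobalt, Rook, Stratus, Tessera, Brio.
First losing bid is Talon's $168,500, which sets the uniform price.
Cinder does not win → is paid $0.

Cinder is paid $0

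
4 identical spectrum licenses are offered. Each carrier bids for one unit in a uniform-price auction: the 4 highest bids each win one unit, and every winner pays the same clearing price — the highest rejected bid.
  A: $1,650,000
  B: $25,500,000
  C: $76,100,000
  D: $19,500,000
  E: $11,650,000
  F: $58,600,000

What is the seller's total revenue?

Sorting: 76,100,000 (C), 58,600,000 (F), 25,500,000 (B), 19,500,000 (D), 11,650,000 (E), 1,650,000 (A)
The 4 highest are C, F, B, D.
Clearing price = highest rejected bid = $11,650,000.
Total revenue = 4 × $11,650,000 = $46,600,000.

Total revenue: $46,600,000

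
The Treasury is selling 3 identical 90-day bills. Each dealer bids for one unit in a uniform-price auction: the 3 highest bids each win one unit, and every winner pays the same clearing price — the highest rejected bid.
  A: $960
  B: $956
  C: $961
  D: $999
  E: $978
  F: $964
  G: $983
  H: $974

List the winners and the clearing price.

Bids ranked high→low: 999 (D), 983 (G), 978 (E), 974 (H), 964 (F), …
Top 3: D, G, E.
First losing bid is H's $974, which sets the uniform price.

D, G, E; each pays $974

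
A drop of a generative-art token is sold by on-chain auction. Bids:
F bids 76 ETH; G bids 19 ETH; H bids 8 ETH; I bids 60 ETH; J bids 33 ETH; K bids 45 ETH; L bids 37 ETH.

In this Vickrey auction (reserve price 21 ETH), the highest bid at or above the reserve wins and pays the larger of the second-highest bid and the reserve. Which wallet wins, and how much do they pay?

F pays 60 ETH

Rule: the highest bid at or above the reserve wins and pays the larger of the second-highest bid and the reserve.
Sorting bids: 76 (F) > 60 (I) > 45 (K) > 37 (L) > 33 (J) > 19 (G) > …
Highest eligible bid: F at 76 ETH.
max(second-highest 60 ETH, reserve 21 ETH) = 60 ETH; the reserve does not bind.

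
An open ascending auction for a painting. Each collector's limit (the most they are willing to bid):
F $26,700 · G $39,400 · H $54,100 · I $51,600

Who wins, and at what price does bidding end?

H wins at $51,600

Rule: the price rises until one bidder remains; the winner pays the price at which the last rival dropped out.
Limits ranked: 54,100 (H) > 51,600 (I) > 39,400 (G) > 26,700 (F)
Once the price passes $51,600, only H is left; the hammer falls at I's limit of $51,600.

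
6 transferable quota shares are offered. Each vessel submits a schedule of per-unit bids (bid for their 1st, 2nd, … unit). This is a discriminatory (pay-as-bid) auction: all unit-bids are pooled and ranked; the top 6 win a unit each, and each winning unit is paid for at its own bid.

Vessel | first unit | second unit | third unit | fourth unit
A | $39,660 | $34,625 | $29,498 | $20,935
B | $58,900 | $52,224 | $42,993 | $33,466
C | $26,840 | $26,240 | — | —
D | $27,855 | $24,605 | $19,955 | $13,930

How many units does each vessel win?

Merging the schedules and taking the best 6: 58,900 (B-1), 52,224 (B-2), 42,993 (B-3), 39,660 (A-1), 34,625 (A-2), 33,466 (B-4)
Next rejected bid: $29,498 (not a price — pay-as-bid).
Allocation: A 2, B 4.

A 2, B 4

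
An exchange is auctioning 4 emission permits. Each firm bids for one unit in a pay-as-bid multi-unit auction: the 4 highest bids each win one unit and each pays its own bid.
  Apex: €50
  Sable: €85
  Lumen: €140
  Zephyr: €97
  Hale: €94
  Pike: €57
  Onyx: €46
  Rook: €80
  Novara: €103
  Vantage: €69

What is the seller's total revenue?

Sorting: 140 (Lumen), 103 (Novara), 97 (Zephyr), 94 (Hale), 85 (Sable), 80 (Rook), …
The 4 highest are Lumen, Novara, Zephyr, Hale.
Total revenue = 140 + 103 + 97 + 94 = €434.

Total revenue: €434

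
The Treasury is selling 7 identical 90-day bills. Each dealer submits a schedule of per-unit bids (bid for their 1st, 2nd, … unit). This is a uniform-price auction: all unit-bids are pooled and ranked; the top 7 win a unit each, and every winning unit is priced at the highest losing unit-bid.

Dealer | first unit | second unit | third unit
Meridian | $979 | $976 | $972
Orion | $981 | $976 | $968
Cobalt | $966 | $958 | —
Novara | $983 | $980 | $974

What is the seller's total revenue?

Merging the schedules and taking the best 7: 983 (Novara-1), 981 (Orion-1), 980 (Novara-2), 979 (Meridian-1), 976 (Meridian-2), 976 (Orion-2), 974 (Novara-3)
First bid not allocated: $972.
Allocation: Meridian 2, Novara 3, Orion 2. Every unit priced at $972.
Revenue = 7 × 972 = $6,804.

Total revenue: $6,804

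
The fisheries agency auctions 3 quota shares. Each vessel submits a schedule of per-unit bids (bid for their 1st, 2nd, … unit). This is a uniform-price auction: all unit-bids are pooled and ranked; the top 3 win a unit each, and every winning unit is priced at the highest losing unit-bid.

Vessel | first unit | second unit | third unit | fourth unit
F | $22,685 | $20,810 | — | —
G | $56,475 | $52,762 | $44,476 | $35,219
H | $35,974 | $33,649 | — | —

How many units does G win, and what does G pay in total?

All unit-bids, highest first — top 3: 56,475 (G-1), 52,762 (G-2), 44,476 (G-3)
The (k+1)-th unit-bid is $35,974.
G wins 3 unit(s) at $35,974 each.

G: 3 units, pays $107,922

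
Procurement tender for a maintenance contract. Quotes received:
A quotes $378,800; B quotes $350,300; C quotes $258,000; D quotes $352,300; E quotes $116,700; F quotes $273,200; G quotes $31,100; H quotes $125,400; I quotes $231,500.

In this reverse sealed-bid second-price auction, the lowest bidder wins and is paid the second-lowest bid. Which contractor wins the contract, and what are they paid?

G is paid $116,700

Rule: the lowest bidder wins and is paid the second-lowest bid.
Bids ranked: 31,100 (G) < 116,700 (E) < 125,400 (H) < 231,500 (I) < 258,000 (C) < 273,200 (F) < …
G is lowest; is paid the second-lowest bid, $116,700.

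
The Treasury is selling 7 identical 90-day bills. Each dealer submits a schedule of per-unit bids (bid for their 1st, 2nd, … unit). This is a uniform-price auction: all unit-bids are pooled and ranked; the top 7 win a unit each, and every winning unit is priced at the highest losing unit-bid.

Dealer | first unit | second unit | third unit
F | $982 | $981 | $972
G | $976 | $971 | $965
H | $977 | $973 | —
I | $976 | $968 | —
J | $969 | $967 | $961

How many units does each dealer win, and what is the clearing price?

Pooled unit-bids ranked (top 7): 982 (F-1), 981 (F-2), 977 (H-1), 976 (G-1), 976 (I-1), 973 (H-2), 972 (F-3)
Highest rejected unit-bid = $971.
Allocation: F 3, G 1, H 2, I 1.

F 3, G 1, H 2, I 1; clearing price $971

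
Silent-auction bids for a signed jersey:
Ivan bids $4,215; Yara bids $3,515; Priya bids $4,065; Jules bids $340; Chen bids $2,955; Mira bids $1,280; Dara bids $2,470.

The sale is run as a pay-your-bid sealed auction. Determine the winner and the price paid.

Bids in order: 4,215 (Ivan) > 4,065 (Priya) > 3,515 (Yara) > 2,955 (Chen) > 2,470 (Dara) > 1,280 (Mira) > …
First-price: Ivan pays what they bid, $4,215.

Ivan pays $4,215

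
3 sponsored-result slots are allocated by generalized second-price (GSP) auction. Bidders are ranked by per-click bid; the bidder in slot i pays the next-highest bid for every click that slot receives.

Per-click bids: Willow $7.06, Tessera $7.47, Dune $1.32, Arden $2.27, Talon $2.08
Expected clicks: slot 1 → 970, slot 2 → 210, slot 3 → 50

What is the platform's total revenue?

Total revenue: $7428.90

Per-click bids in order: $7.47 (Tessera) > $7.06 (Willow) > $2.27 (Arden) > $2.08 (Talon) > …
Slot 1: Tessera pays $7.06 × 970 = $6848.20
Slot 2: Willow pays $2.27 × 210 = $476.70
Slot 3: Arden pays $2.08 × 50 = $104.00
Total = $7428.90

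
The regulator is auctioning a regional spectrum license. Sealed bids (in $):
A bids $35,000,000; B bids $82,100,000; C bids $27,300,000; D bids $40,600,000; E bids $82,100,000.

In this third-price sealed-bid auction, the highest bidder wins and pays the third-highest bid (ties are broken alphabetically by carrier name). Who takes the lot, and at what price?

B pays $40,600,000

Sorting bids: 82,100,000 (B) > 82,100,000 (E) > 40,600,000 (D) > 35,000,000 (A) > 27,300,000 (C)
Tie at $82,100,000 → B wins by tie-break.
B wins; payment is bid #3 in the ranking = $40,600,000.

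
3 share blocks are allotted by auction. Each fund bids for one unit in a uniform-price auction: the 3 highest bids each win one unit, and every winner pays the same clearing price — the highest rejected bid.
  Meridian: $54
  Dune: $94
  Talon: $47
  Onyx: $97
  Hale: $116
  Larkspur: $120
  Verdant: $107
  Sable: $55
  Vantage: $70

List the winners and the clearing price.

Larkspur, Hale, Verdant; each pays $97

Sorting: 120 (Larkspur), 116 (Hale), 107 (Verdant), 97 (Onyx), 94 (Dune), …
Top 3: Larkspur, Hale, Verdant.
First losing bid is Onyx's $97, which sets the uniform price.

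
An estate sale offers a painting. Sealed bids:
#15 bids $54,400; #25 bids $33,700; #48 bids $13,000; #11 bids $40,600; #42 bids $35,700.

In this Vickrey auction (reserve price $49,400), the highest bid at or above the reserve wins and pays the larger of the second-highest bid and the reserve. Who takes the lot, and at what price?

Vickrey auction (reserve price $49,400): the highest bid at or above the reserve wins and pays the larger of the second-highest bid and the reserve.
Sorting bids: 54,400 (#15) > 40,600 (#11) > 35,700 (#42) > 33,700 (#25) > 13,000 (#48)
#15 has the top bid at or above the reserve ($54,400).
Second-highest bid $40,600 is below the reserve $49,400, so the reserve binds → payment $49,400.

#15 pays $49,400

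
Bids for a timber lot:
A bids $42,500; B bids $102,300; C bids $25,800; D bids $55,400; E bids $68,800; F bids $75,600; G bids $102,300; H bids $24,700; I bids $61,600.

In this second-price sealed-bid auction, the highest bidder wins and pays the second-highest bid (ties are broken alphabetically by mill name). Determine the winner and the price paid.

B pays $102,300

Rule: the highest bidder wins and pays the second-highest bid.
Sorting bids: 102,300 (B) > 102,300 (G) > 75,600 (F) > 68,800 (E) > 61,600 (I) > 55,400 (D) > …
Tie at $102,300 → B wins by tie-break.
B wins with the highest bid; price is set by the runner-up at $102,300.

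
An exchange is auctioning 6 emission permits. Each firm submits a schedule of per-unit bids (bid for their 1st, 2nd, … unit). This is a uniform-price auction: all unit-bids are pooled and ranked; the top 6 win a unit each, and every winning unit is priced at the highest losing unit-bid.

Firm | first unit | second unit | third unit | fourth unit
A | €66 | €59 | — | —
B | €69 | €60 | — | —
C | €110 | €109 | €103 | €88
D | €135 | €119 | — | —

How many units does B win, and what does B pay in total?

B: 0 units, pays €0

All unit-bids, highest first — top 6: 135 (D-1), 119 (D-2), 110 (C-1), 109 (C-2), 103 (C-3), 88 (C-4)
Highest rejected unit-bid = €69.
B wins 0 unit(s) at €69 each.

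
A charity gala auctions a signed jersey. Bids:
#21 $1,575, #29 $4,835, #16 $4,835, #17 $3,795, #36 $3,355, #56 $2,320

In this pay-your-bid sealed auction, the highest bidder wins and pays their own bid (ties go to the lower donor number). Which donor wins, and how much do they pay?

Sorting bids: 4,835 (#16) > 4,835 (#29) > 3,795 (#17) > 3,355 (#36) > 2,320 (#56) > 1,575 (#21)
#16 and #29 tie at $4,835; tie-break gives it to #16.
#16 has the highest bid and pays exactly that: $4,835.

#16 pays $4,835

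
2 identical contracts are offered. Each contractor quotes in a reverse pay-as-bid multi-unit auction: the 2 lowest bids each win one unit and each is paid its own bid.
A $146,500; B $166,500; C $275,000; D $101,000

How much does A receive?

Ordering the bids: 101,000 (D), 146,500 (A), 166,500 (B), 275,000 (C)
Lowest 2: D, A.
A wins → own bid $146,500.

A is paid $146,500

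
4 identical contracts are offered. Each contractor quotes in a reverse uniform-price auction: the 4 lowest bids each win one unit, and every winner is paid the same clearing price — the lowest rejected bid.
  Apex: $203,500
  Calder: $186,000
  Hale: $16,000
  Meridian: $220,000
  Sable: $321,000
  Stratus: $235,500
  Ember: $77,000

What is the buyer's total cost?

Sorting: 16,000 (Hale), 77,000 (Ember), 186,000 (Calder), 203,500 (Apex), 220,000 (Meridian), 235,500 (Stratus), …
Winners (4 units): Hale, Ember, Calder, Apex.
Clearing price = lowest rejected bid = $220,000.
Total cost = 4 × $220,000 = $880,000.

Total cost: $880,000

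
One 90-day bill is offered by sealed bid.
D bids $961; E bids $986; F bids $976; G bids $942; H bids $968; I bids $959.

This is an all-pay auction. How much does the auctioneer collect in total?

Bids in order: 986 (E) > 976 (F) > 968 (H) > 961 (D) > 959 (I) > 942 (G)
E wins with the top bid; all bids are sunk regardless.
Every bidder forfeits their bid regardless of winning.
Revenue = 961 + 986 + 976 + 942 + 968 + 959 = $5,792.

Total revenue: $5,792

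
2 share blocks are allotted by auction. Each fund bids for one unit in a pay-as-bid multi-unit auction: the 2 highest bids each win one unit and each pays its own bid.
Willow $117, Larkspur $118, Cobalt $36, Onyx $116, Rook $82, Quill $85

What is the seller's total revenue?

Ordering the bids: 118 (Larkspur), 117 (Willow), 116 (Onyx), 85 (Quill), …
Top 2: Larkspur, Willow.
Total revenue = 118 + 117 = $235.

Total revenue: $235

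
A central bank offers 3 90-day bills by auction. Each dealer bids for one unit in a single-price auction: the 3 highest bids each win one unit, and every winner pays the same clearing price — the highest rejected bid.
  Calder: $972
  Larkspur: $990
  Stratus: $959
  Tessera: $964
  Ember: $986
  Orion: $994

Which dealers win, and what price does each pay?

Ordering the bids: 994 (Orion), 990 (Larkspur), 986 (Ember), 972 (Calder), 964 (Tessera), …
The 3 highest are Orion, Larkspur, Ember.
First losing bid is Calder's $972, which sets the uniform price.

Orion, Larkspur, Ember; each pays $972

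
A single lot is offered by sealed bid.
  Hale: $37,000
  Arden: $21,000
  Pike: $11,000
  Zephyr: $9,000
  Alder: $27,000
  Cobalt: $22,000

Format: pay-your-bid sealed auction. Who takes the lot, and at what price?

Sorting bids: 37,000 (Hale) > 27,000 (Alder) > 22,000 (Cobalt) > 21,000 (Arden) > 11,000 (Pike) > 9,000 (Zephyr)
Hale has the highest bid and pays exactly that: $37,000.

Hale pays $37,000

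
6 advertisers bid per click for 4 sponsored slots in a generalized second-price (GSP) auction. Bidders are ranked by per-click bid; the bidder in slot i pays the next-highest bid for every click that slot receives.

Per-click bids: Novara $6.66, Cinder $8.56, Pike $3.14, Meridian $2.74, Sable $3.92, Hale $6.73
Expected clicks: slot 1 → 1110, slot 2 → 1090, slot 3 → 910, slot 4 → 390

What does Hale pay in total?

Sorting advertisers: $8.56 (Cinder) > $6.73 (Hale) > $6.66 (Novara) > $3.92 (Sable) > $3.14 (Pike) > …
Hale holds slot 2 → pays next bid $6.66 × 1090 clicks = $7259.40.

Hale pays $7259.40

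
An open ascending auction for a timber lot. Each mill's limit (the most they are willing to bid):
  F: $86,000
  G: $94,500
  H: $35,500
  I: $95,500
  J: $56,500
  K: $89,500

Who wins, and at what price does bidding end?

I wins at $94,500

Open ascending-bid auction: the price rises until one bidder remains; the winner pays the price at which the last rival dropped out.
Limits ranked: 95,500 (I) > 94,500 (G) > 89,500 (K) > 86,000 (F) > 56,500 (J) > 35,500 (H)
G is the last rival to drop out, at $94,500; I remains and wins at that price.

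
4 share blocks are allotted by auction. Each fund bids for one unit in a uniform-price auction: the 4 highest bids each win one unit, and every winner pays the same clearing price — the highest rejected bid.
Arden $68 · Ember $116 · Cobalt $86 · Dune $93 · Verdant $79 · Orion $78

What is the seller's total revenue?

Total revenue: $312

Ordering the bids: 116 (Ember), 93 (Dune), 86 (Cobalt), 79 (Verdant), 78 (Orion), 68 (Arden)
The 4 highest are Ember, Dune, Cobalt, Verdant.
Highest unsuccessful bid: $78 → clearing price.
Total revenue = 4 × $78 = $312.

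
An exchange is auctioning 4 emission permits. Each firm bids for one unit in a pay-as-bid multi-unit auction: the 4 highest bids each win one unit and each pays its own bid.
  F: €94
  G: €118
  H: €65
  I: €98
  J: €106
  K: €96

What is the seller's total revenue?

Bids ranked high→low: 118 (G), 106 (J), 98 (I), 96 (K), 94 (F), 65 (H)
The 4 highest are G, J, I, K.
Total revenue = 118 + 106 + 98 + 96 = €418.

Total revenue: €418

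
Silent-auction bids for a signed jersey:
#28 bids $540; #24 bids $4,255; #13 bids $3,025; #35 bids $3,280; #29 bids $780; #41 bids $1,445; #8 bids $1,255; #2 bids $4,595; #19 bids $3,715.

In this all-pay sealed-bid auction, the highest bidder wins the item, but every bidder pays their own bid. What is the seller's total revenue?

Bids ranked: 4,595 (#2) > 4,255 (#24) > 3,715 (#19) > 3,280 (#35) > 3,025 (#13) > 1,445 (#41) > …
#2 wins with the top bid; all bids are sunk regardless.
Every bidder forfeits their bid regardless of winning.
Revenue = 540 + 4,255 + 3,025 + 3,280 + 780 + 1,445 + 1,255 + 4,595 + 3,715 = $22,890.

Total revenue: $22,890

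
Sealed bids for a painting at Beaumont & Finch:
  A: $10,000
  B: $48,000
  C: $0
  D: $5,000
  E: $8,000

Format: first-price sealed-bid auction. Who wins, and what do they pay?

First-price sealed-bid auction: the highest bidder wins and pays their own bid.
Bids ranked: 48,000 (B) > 10,000 (A) > 8,000 (E) > 5,000 (D) > 0 (C)
B is highest → pays own bid, $48,000.

B pays $48,000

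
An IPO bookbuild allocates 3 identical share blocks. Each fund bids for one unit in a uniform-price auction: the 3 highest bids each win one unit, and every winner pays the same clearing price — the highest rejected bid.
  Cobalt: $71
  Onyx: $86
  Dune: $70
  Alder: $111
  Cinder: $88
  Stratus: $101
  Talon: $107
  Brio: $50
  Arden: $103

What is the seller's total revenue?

Bids ranked high→low: 111 (Alder), 107 (Talon), 103 (Arden), 101 (Stratus), 88 (Cinder), …
The 3 highest are Alder, Talon, Arden.
Highest unsuccessful bid: $101 → clearing price.
Total revenue = 3 × $101 = $303.

Total revenue: $303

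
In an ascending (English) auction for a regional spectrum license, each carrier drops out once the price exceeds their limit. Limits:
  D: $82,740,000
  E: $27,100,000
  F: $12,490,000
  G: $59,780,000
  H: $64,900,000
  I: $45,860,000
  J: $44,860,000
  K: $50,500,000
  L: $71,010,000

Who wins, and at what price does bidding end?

Ascending (English) auction: the price rises until one bidder remains; the winner pays the price at which the last rival dropped out.
Sorting limits: 82,740,000 (D) > 71,010,000 (L) > 64,900,000 (H) > 59,780,000 (G) > 50,500,000 (K) > 45,860,000 (I) > …
L is the last rival to drop out, at $71,010,000; D remains and wins at that price.

D wins at $71,010,000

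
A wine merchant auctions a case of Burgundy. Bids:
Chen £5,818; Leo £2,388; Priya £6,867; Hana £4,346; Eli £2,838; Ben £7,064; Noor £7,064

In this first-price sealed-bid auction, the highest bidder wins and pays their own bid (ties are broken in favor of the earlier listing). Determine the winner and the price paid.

Sorting bids: 7,064 (Ben) > 7,064 (Noor) > 6,867 (Priya) > 5,818 (Chen) > 4,346 (Hana) > 2,838 (Eli) > …
Tie at £7,064 → Ben wins by tie-break.
Ben has the highest bid and pays exactly that: £7,064.

Ben pays £7,064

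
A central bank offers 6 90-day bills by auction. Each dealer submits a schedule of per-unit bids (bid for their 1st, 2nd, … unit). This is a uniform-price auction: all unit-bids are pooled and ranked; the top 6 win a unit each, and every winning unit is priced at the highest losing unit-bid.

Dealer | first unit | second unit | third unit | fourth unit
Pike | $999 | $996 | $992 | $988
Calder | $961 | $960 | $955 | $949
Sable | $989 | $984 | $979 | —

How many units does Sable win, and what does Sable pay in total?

Sable: 2 units, pays $1,958

All unit-bids, highest first — top 6: 999 (Pike-1), 996 (Pike-2), 992 (Pike-3), 989 (Sable-1), 988 (Pike-4), 984 (Sable-2)
The (k+1)-th unit-bid is $979.
Sable wins 2 unit(s) at $979 each.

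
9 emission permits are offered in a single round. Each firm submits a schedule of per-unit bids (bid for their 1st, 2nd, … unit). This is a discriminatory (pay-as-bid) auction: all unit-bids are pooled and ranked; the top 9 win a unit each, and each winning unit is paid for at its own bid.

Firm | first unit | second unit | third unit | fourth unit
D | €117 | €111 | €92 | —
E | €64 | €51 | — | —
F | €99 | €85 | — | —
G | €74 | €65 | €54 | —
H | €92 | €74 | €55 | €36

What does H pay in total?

H pays €166

Pooled unit-bids ranked (top 9): 117 (D-1), 111 (D-2), 99 (F-1), 92 (D-3), 92 (H-1), 85 (F-2), 74 (G-1), 74 (H-2), 65 (G-2)
Next rejected bid: €64 (not a price — pay-as-bid).
H's winning unit-bids: 92 + 74 = €166.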